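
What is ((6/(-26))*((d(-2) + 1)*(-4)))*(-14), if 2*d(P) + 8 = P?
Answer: 672/13 ≈ 51.692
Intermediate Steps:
d(P) = -4 + P/2
((6/(-26))*((d(-2) + 1)*(-4)))*(-14) = ((6/(-26))*(((-4 + (1/2)*(-2)) + 1)*(-4)))*(-14) = ((6*(-1/26))*(((-4 - 1) + 1)*(-4)))*(-14) = -3*(-5 + 1)*(-4)/13*(-14) = -(-12)*(-4)/13*(-14) = -3/13*16*(-14) = -48/13*(-14) = 672/13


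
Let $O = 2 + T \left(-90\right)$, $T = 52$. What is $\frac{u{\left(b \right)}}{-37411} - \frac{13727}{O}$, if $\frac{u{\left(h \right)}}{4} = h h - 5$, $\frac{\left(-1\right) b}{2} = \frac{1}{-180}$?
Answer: $\frac{1040109568247}{354392532450} \approx 2.9349$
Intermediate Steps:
$b = \frac{1}{90}$ ($b = - \frac{2}{-180} = \left(-2\right) \left(- \frac{1}{180}\right) = \frac{1}{90} \approx 0.011111$)
$u{\left(h \right)} = -20 + 4 h^{2}$ ($u{\left(h \right)} = 4 \left(h h - 5\right) = 4 \left(h^{2} - 5\right) = 4 \left(-5 + h^{2}\right) = -20 + 4 h^{2}$)
$O = -4678$ ($O = 2 + 52 \left(-90\right) = 2 - 4680 = -4678$)
$\frac{u{\left(b \right)}}{-37411} - \frac{13727}{O} = \frac{-20 + \frac{4}{8100}}{-37411} - \frac{13727}{-4678} = \left(-20 + 4 \cdot \frac{1}{8100}\right) \left(- \frac{1}{37411}\right) - - \frac{13727}{4678} = \left(-20 + \frac{1}{2025}\right) \left(- \frac{1}{37411}\right) + \frac{13727}{4678} = \left(- \frac{40499}{2025}\right) \left(- \frac{1}{37411}\right) + \frac{13727}{4678} = \frac{40499}{75757275} + \frac{13727}{4678} = \frac{1040109568247}{354392532450}$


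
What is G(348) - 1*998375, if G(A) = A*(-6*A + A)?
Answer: -1603895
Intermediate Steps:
G(A) = -5*A² (G(A) = A*(-5*A) = -5*A²)
G(348) - 1*998375 = -5*348² - 1*998375 = -5*121104 - 998375 = -605520 - 998375 = -1603895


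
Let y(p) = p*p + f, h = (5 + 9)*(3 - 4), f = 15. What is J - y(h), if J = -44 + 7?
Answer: -248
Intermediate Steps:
h = -14 (h = 14*(-1) = -14)
y(p) = 15 + p² (y(p) = p*p + 15 = p² + 15 = 15 + p²)
J = -37
J - y(h) = -37 - (15 + (-14)²) = -37 - (15 + 196) = -37 - 1*211 = -37 - 211 = -248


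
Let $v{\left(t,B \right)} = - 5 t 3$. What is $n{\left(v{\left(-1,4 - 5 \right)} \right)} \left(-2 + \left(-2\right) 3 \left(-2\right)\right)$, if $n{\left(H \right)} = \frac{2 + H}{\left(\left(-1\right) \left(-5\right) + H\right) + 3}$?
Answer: $\frac{170}{23} \approx 7.3913$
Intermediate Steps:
$v{\left(t,B \right)} = - 15 t$
$n{\left(H \right)} = \frac{2 + H}{8 + H}$ ($n{\left(H \right)} = \frac{2 + H}{\left(5 + H\right) + 3} = \frac{2 + H}{8 + H}$)
$n{\left(v{\left(-1,4 - 5 \right)} \right)} \left(-2 + \left(-2\right) 3 \left(-2\right)\right) = \frac{2 - -15}{8 - -15} \left(-2 + \left(-2\right) 3 \left(-2\right)\right) = \frac{2 + 15}{8 + 15} \left(-2 - -12\right) = \frac{1}{23} \cdot 17 \left(-2 + 12\right) = \frac{1}{23} \cdot 17 \cdot 10 = \frac{17}{23} \cdot 10 = \frac{170}{23}$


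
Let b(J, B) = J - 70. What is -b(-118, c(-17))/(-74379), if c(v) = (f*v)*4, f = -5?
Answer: -188/74379 ≈ -0.0025276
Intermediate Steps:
c(v) = -20*v (c(v) = -5*v*4 = -20*v)
b(J, B) = -70 + J
-b(-118, c(-17))/(-74379) = -(-70 - 118)/(-74379) = -1*(-188)*(-1/74379) = 188*(-1/74379) = -188/74379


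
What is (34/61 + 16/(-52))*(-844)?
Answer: -167112/793 ≈ -210.73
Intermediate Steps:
(34/61 + 16/(-52))*(-844) = (34*(1/61) + 16*(-1/52))*(-844) = (34/61 - 4/13)*(-844) = (198/793)*(-844) = -167112/793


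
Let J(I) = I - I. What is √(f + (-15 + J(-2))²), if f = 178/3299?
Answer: √2449352447/3299 ≈ 15.002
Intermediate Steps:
J(I) = 0
f = 178/3299 (f = 178*(1/3299) = 178/3299 ≈ 0.053956)
√(f + (-15 + J(-2))²) = √(178/3299 + (-15 + 0)²) = √(178/3299 + (-15)²) = √(178/3299 + 225) = √(742453/3299) = √2449352447/3299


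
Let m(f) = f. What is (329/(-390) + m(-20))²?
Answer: 66080641/152100 ≈ 434.46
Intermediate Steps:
(329/(-390) + m(-20))² = (329/(-390) - 20)² = (329*(-1/390) - 20)² = (-329/390 - 20)² = (-8129/390)² = 66080641/152100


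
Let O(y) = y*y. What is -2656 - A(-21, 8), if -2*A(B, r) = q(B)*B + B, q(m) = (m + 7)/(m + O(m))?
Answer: -53323/20 ≈ -2666.1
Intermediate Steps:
O(y) = y**2
q(m) = (7 + m)/(m + m**2) (q(m) = (m + 7)/(m + m**2) = (7 + m)/(m + m**2))
A(B, r) = -B/2 - (7 + B)/(2*(1 + B)) (A(B, r) = -(((7 + B)/(B*(1 + B)))*B + B)/2 = -((7 + B)/(1 + B) + B)/2 = -(B + (7 + B)/(1 + B))/2 = -B/2 - (7 + B)/(2*(1 + B)))
-2656 - A(-21, 8) = -2656 - (-1)*(7 + (-21)**2 + 2*(-21))/(2 + 2*(-21)) = -2656 - (-1)*(7 + 441 - 42)/(2 - 42) = -2656 - (-1)*406/(-40) = -2656 - (-1)*(-1)*406/40 = -2656 - 1*203/20 = -2656 - 203/20 = -53323/20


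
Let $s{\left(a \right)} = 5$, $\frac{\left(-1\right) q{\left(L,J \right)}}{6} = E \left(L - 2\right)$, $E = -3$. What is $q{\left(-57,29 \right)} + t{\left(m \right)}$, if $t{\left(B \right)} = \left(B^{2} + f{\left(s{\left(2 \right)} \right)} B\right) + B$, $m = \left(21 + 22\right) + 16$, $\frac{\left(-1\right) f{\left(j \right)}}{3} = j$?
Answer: $1593$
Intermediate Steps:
$q{\left(L,J \right)} = -36 + 18 L$ ($q{\left(L,J \right)} = - 6 \left(- 3 \left(L - 2\right)\right) = - 6 \left(- 3 \left(-2 + L\right)\right) = - 6 \left(6 - 3 L\right) = -36 + 18 L$)
$f{\left(j \right)} = - 3 j$
$m = 59$ ($m = 43 + 16 = 59$)
$t{\left(B \right)} = B^{2} - 14 B$ ($t{\left(B \right)} = \left(B^{2} + \left(-3\right) 5 B\right) + B = \left(B^{2} - 15 B\right) + B = B^{2} - 14 B$)
$q{\left(-57,29 \right)} + t{\left(m \right)} = \left(-36 + 18 \left(-57\right)\right) + 59 \left(-14 + 59\right) = \left(-36 - 1026\right) + 59 \cdot 45 = -1062 + 2655 = 1593$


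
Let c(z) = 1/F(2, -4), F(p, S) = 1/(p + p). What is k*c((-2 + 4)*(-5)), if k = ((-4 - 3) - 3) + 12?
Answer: 8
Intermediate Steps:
F(p, S) = 1/(2*p)
c(z) = 4 (c(z) = 1/((½)/2) = 1/((½)*(½)) = 1/(¼) = 4)
k = 2 (k = (-7 - 3) + 12 = -10 + 12 = 2)
k*c((-2 + 4)*(-5)) = 2*4 = 8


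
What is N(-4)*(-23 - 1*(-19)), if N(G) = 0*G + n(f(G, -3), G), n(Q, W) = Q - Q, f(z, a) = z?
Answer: 0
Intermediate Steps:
n(Q, W) = 0
N(G) = 0 (N(G) = 0*G + 0 = 0 + 0 = 0)
N(-4)*(-23 - 1*(-19)) = 0*(-23 - 1*(-19)) = 0*(-23 + 19) = 0*(-4) = 0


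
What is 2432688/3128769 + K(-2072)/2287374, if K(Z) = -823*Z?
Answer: 201848507244/132530830789 ≈ 1.5230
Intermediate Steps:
2432688/3128769 + K(-2072)/2287374 = 2432688/3128769 - 823*(-2072)/2287374 = 2432688*(1/3128769) + 1705256*(1/2287374) = 810896/1042923 + 852628/1143687 = 201848507244/132530830789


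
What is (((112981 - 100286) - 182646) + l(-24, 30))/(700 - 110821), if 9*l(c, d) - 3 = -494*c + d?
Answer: 5110/3337 ≈ 1.5313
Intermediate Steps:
l(c, d) = 1/3 - 494*c/9 + d/9 (l(c, d) = 1/3 + (-494*c + d)/9 = 1/3 + (d - 494*c)/9 = 1/3 + (-494*c/9 + d/9) = 1/3 - 494*c/9 + d/9)
(((112981 - 100286) - 182646) + l(-24, 30))/(700 - 110821) = (((112981 - 100286) - 182646) + (1/3 - 494/9*(-24) + (1/9)*30))/(700 - 110821) = ((12695 - 182646) + (1/3 + 3952/3 + 10/3))/(-110121) = (-169951 + 1321)*(-1/110121) = -168630*(-1/110121) = 5110/3337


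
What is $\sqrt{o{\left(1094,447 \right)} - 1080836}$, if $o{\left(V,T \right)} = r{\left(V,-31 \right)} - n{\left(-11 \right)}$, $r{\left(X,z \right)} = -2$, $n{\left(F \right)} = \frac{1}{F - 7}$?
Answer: $\frac{i \sqrt{38910166}}{6} \approx 1039.6 i$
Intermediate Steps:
$n{\left(F \right)} = \frac{1}{-7 + F}$
$o{\left(V,T \right)} = - \frac{35}{18}$ ($o{\left(V,T \right)} = -2 - \frac{1}{-7 - 11} = -2 - \frac{1}{-18} = -2 - - \frac{1}{18} = -2 + \frac{1}{18} = - \frac{35}{18}$)
$\sqrt{o{\left(1094,447 \right)} - 1080836} = \sqrt{- \frac{35}{18} - 1080836} = \sqrt{- \frac{19455083}{18}} = \frac{i \sqrt{38910166}}{6}$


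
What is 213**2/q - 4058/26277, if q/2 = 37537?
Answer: 887510921/1972719498 ≈ 0.44989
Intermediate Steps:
q = 75074 (q = 2*37537 = 75074)
213**2/q - 4058/26277 = 213**2/75074 - 4058/26277 = 45369*(1/75074) - 4058*1/26277 = 45369/75074 - 4058/26277 = 887510921/1972719498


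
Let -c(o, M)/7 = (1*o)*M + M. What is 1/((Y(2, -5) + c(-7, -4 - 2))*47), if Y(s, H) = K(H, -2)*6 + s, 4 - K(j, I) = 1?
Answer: -1/10904 ≈ -9.1709e-5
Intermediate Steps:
K(j, I) = 3 (K(j, I) = 4 - 1*1 = 4 - 1 = 3)
c(o, M) = -7*M - 7*M*o (c(o, M) = -7*((1*o)*M + M) = -7*(o*M + M) = -7*(M*o + M) = -7*(M + M*o) = -7*M - 7*M*o)
Y(s, H) = 18 + s (Y(s, H) = 3*6 + s = 18 + s)
1/((Y(2, -5) + c(-7, -4 - 2))*47) = 1/(((18 + 2) - 7*(-4 - 2)*(1 - 7))*47) = 1/((20 - 7*(-6)*(-6))*47) = 1/((20 - 252)*47) = 1/(-232*47) = 1/(-10904) = -1/10904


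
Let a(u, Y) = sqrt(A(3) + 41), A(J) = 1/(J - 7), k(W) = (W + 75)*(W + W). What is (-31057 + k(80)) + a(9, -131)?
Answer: -6257 + sqrt(163)/2 ≈ -6250.6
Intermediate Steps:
k(W) = 2*W*(75 + W) (k(W) = (75 + W)*(2*W) = 2*W*(75 + W))
A(J) = 1/(-7 + J)
a(u, Y) = sqrt(163)/2 (a(u, Y) = sqrt(1/(-7 + 3) + 41) = sqrt(1/(-4) + 41) = sqrt(-1/4 + 41) = sqrt(163/4) = sqrt(163)/2)
(-31057 + k(80)) + a(9, -131) = (-31057 + 2*80*(75 + 80)) + sqrt(163)/2 = (-31057 + 2*80*155) + sqrt(163)/2 = (-31057 + 24800) + sqrt(163)/2 = -6257 + sqrt(163)/2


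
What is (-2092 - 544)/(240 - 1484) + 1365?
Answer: 425174/311 ≈ 1367.1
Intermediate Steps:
(-2092 - 544)/(240 - 1484) + 1365 = -2636/(-1244) + 1365 = -2636*(-1/1244) + 1365 = 659/311 + 1365 = 425174/311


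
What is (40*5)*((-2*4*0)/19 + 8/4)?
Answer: 400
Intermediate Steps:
(40*5)*((-2*4*0)/19 + 8/4) = 200*(-8*0*(1/19) + 8*(1/4)) = 200*(0*(1/19) + 2) = 200*(0 + 2) = 200*2 = 400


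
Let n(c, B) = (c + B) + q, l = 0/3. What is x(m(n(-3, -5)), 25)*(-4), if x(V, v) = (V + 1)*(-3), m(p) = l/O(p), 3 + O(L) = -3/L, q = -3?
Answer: 12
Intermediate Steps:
l = 0 (l = 0*(⅓) = 0)
n(c, B) = -3 + B + c (n(c, B) = (c + B) - 3 = (B + c) - 3 = -3 + B + c)
O(L) = -3 - 3/L
m(p) = 0 (m(p) = 0/(-3 - 3/p) = 0)
x(V, v) = -3 - 3*V (x(V, v) = (1 + V)*(-3) = -3 - 3*V)
x(m(n(-3, -5)), 25)*(-4) = (-3 - 3*0)*(-4) = (-3 + 0)*(-4) = -3*(-4) = 12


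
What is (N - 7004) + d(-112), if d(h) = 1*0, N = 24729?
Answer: 17725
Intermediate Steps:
d(h) = 0
(N - 7004) + d(-112) = (24729 - 7004) + 0 = 17725 + 0 = 17725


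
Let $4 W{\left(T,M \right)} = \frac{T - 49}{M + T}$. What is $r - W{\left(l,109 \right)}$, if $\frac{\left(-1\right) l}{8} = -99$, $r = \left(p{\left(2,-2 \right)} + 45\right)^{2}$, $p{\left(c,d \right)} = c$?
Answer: $\frac{7960493}{3604} \approx 2208.8$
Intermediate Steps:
$r = 2209$ ($r = \left(2 + 45\right)^{2} = 47^{2} = 2209$)
$l = 792$ ($l = \left(-8\right) \left(-99\right) = 792$)
$W{\left(T,M \right)} = \frac{-49 + T}{4 \left(M + T\right)}$ ($W{\left(T,M \right)} = \frac{\left(T - 49\right) \frac{1}{M + T}}{4} = \frac{\left(-49 + T\right) \frac{1}{M + T}}{4} = \frac{\frac{1}{M + T} \left(-49 + T\right)}{4} = \frac{-49 + T}{4 \left(M + T\right)}$)
$r - W{\left(l,109 \right)} = 2209 - \frac{-49 + 792}{4 \left(109 + 792\right)} = 2209 - \frac{1}{4} \cdot \frac{1}{901} \cdot 743 = 2209 - \frac{743}{3604} = \frac{7960493}{3604}$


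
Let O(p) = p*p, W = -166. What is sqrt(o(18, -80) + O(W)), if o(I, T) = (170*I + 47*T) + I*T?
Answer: 6*sqrt(706) ≈ 159.42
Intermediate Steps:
O(p) = p**2
o(I, T) = 47*T + 170*I + I*T (o(I, T) = (47*T + 170*I) + I*T = 47*T + 170*I + I*T)
sqrt(o(18, -80) + O(W)) = sqrt((47*(-80) + 170*18 + 18*(-80)) + (-166)**2) = sqrt((-3760 + 3060 - 1440) + 27556) = sqrt(-2140 + 27556) = sqrt(25416) = 6*sqrt(706)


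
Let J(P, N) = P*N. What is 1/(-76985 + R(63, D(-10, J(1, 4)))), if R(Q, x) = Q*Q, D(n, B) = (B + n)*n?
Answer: -1/73016 ≈ -1.3696e-5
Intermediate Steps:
J(P, N) = N*P
D(n, B) = n*(B + n)
R(Q, x) = Q**2
1/(-76985 + R(63, D(-10, J(1, 4)))) = 1/(-76985 + 63**2) = 1/(-76985 + 3969) = 1/(-73016) = -1/73016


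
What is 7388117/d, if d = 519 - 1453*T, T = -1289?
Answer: 7388117/1873436 ≈ 3.9436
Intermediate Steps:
d = 1873436 (d = 519 - 1453*(-1289) = 519 + 1872917 = 1873436)
7388117/d = 7388117/1873436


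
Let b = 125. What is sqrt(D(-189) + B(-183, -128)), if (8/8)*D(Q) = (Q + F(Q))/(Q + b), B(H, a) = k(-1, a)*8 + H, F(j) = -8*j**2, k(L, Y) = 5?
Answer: sqrt(276805)/8 ≈ 65.765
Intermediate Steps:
B(H, a) = 40 + H (B(H, a) = 5*8 + H = 40 + H)
D(Q) = (Q - 8*Q**2)/(125 + Q) (D(Q) = (Q - 8*Q**2)/(Q + 125) = (Q - 8*Q**2)/(125 + Q))
sqrt(D(-189) + B(-183, -128)) = sqrt(-189*(1 - 8*(-189))/(125 - 189) + (40 - 183)) = sqrt(-189*(1 + 1512)/(-64) - 143) = sqrt(-189*(-1/64)*1513 - 143) = sqrt(285957/64 - 143) = sqrt(276805/64) = sqrt(276805)/8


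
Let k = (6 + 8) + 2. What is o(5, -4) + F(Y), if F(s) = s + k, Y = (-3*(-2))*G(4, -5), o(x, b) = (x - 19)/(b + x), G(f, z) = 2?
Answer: 14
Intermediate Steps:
k = 16 (k = 14 + 2 = 16)
o(x, b) = (-19 + x)/(b + x)
Y = 12 (Y = -3*(-2)*2 = 6*2 = 12)
F(s) = 16 + s (F(s) = s + 16 = 16 + s)
o(5, -4) + F(Y) = (-19 + 5)/(-4 + 5) + (16 + 12) = -14/1 + 28 = 1*(-14) + 28 = -14 + 28 = 14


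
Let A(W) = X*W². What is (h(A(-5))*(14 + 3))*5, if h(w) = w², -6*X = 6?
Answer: 53125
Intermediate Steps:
X = -1 (X = -⅙*6 = -1)
A(W) = -W²
(h(A(-5))*(14 + 3))*5 = ((-1*(-5)²)²*(14 + 3))*5 = ((-1*25)²*17)*5 = ((-25)²*17)*5 = (625*17)*5 = 10625*5 = 53125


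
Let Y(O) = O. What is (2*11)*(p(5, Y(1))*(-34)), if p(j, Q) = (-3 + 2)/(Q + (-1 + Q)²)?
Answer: 748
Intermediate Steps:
p(j, Q) = -1/(Q + (-1 + Q)²)
(2*11)*(p(5, Y(1))*(-34)) = (2*11)*(-1/(1 + (-1 + 1)²)*(-34)) = 22*(-1/(1 + 0²)*(-34)) = 22*(-1/(1 + 0)*(-34)) = 22*(-1/1*(-34)) = 22*(-1*1*(-34)) = 22*(-1*(-34)) = 22*34 = 748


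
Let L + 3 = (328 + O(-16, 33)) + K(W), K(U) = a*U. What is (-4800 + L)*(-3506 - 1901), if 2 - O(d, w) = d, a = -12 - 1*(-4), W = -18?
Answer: 23320391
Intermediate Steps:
a = -8 (a = -12 + 4 = -8)
O(d, w) = 2 - d
K(U) = -8*U
L = 487 (L = -3 + ((328 + (2 - 1*(-16))) - 8*(-18)) = -3 + ((328 + (2 + 16)) + 144) = -3 + ((328 + 18) + 144) = -3 + (346 + 144) = -3 + 490 = 487)
(-4800 + L)*(-3506 - 1901) = (-4800 + 487)*(-3506 - 1901) = -4313*(-5407) = 23320391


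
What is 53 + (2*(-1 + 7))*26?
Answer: 365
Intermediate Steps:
53 + (2*(-1 + 7))*26 = 53 + (2*6)*26 = 53 + 12*26 = 53 + 312 = 365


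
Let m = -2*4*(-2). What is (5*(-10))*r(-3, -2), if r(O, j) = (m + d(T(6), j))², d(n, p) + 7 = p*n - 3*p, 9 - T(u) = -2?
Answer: -2450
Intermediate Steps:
T(u) = 11 (T(u) = 9 - 1*(-2) = 9 + 2 = 11)
d(n, p) = -7 - 3*p + n*p (d(n, p) = -7 + (p*n - 3*p) = -7 + (n*p - 3*p) = -7 + (-3*p + n*p) = -7 - 3*p + n*p)
m = 16 (m = -8*(-2) = 16)
r(O, j) = (9 + 8*j)² (r(O, j) = (16 + (-7 - 3*j + 11*j))² = (16 + (-7 + 8*j))² = (9 + 8*j)²)
(5*(-10))*r(-3, -2) = (5*(-10))*(9 + 8*(-2))² = -50*(9 - 16)² = -50*(-7)² = -50*49 = -2450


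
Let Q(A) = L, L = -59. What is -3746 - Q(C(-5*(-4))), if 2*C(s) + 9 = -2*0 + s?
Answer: -3687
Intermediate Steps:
C(s) = -9/2 + s/2 (C(s) = -9/2 + (-2*0 + s)/2 = -9/2 + (0 + s)/2 = -9/2 + s/2)
Q(A) = -59
-3746 - Q(C(-5*(-4))) = -3746 - 1*(-59) = -3746 + 59 = -3687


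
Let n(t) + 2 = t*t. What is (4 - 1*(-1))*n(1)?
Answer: -5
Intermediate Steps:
n(t) = -2 + t² (n(t) = -2 + t*t = -2 + t²)
(4 - 1*(-1))*n(1) = (4 - 1*(-1))*(-2 + 1²) = (4 + 1)*(-2 + 1) = 5*(-1) = -5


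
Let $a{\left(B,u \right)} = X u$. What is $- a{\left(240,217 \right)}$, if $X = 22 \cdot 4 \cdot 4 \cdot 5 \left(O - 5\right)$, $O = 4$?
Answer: $381920$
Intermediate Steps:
$X = -1760$ ($X = 22 \cdot 4 \cdot 4 \cdot 5 \left(4 - 5\right) = 22 \cdot 16 \cdot 5 \left(-1\right) = 22 \cdot 16 \left(-5\right) = 22 \left(-80\right) = -1760$)
$a{\left(B,u \right)} = - 1760 u$
$- a{\left(240,217 \right)} = - \left(-1760\right) 217 = \left(-1\right) \left(-381920\right) = 381920$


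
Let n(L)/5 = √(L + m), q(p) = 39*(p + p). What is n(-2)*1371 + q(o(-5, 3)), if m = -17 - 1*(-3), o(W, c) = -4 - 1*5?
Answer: -702 + 27420*I ≈ -702.0 + 27420.0*I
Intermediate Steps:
o(W, c) = -9 (o(W, c) = -4 - 5 = -9)
m = -14 (m = -17 + 3 = -14)
q(p) = 78*p (q(p) = 39*(2*p) = 78*p)
n(L) = 5*√(-14 + L) (n(L) = 5*√(L - 14) = 5*√(-14 + L))
n(-2)*1371 + q(o(-5, 3)) = (5*√(-14 - 2))*1371 + 78*(-9) = (5*√(-16))*1371 - 702 = (5*(4*I))*1371 - 702 = (20*I)*1371 - 702 = 27420*I - 702 = -702 + 27420*I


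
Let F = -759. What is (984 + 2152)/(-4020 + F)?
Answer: -3136/4779 ≈ -0.65620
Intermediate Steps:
(984 + 2152)/(-4020 + F) = (984 + 2152)/(-4020 - 759) = 3136/(-4779) = 3136*(-1/4779) = -3136/4779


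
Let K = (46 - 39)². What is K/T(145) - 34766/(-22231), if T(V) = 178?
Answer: 7277667/3957118 ≈ 1.8391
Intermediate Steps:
K = 49 (K = 7² = 49)
K/T(145) - 34766/(-22231) = 49/178 - 34766/(-22231) = 49*(1/178) - 34766*(-1/22231) = 49/178 + 34766/22231 = 7277667/3957118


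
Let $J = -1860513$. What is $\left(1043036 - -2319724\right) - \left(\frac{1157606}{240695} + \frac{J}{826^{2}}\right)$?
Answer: $\frac{78890503384115497}{23460060260} \approx 3.3628 \cdot 10^{6}$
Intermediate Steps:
$\left(1043036 - -2319724\right) - \left(\frac{1157606}{240695} + \frac{J}{826^{2}}\right) = \left(1043036 - -2319724\right) - \left(\frac{1157606}{240695} - \frac{1860513}{826^{2}}\right) = \left(1043036 + 2319724\right) - \left(1157606 \cdot \frac{1}{240695} - \frac{1860513}{682276}\right) = 3362760 - \left(\frac{1157606}{240695} - \frac{1860513}{682276}\right) = 3362760 - \frac{48855802103}{23460060260} = \frac{78890503384115497}{23460060260}$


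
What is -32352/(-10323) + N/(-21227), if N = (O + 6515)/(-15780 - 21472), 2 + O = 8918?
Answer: 8527481730007/2720964569964 ≈ 3.1340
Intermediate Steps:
O = 8916 (O = -2 + 8918 = 8916)
N = -15431/37252 (N = (8916 + 6515)/(-15780 - 21472) = 15431/(-37252) = 15431*(-1/37252) = -15431/37252 ≈ -0.41423)
-32352/(-10323) + N/(-21227) = -32352/(-10323) - 15431/37252/(-21227) = -32352*(-1/10323) - 15431/37252*(-1/21227) = 10784/3441 + 15431/790748204 = 8527481730007/2720964569964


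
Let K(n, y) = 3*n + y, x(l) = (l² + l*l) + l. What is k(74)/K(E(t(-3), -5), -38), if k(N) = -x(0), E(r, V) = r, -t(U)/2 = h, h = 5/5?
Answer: 0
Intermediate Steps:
h = 1 (h = 5*(⅕) = 1)
t(U) = -2 (t(U) = -2*1 = -2)
x(l) = l + 2*l² (x(l) = (l² + l²) + l = 2*l² + l = l + 2*l²)
K(n, y) = y + 3*n
k(N) = 0 (k(N) = -0*(1 + 2*0) = -0*(1 + 0) = -0 = -1*0 = 0)
k(74)/K(E(t(-3), -5), -38) = 0/(-38 + 3*(-2)) = 0/(-38 - 6) = 0/(-44) = 0*(-1/44) = 0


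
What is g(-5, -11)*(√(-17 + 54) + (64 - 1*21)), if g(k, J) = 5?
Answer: 215 + 5*√37 ≈ 245.41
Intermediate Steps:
g(-5, -11)*(√(-17 + 54) + (64 - 1*21)) = 5*(√(-17 + 54) + (64 - 1*21)) = 5*(√37 + (64 - 21)) = 5*(√37 + 43) = 5*(43 + √37) = 215 + 5*√37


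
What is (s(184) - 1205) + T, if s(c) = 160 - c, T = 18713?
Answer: 17484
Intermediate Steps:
(s(184) - 1205) + T = ((160 - 1*184) - 1205) + 18713 = ((160 - 184) - 1205) + 18713 = (-24 - 1205) + 18713 = -1229 + 18713 = 17484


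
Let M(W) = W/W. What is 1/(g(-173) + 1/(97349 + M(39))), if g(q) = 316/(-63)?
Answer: -2044350/10254179 ≈ -0.19937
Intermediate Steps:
M(W) = 1
g(q) = -316/63 (g(q) = 316*(-1/63) = -316/63)
1/(g(-173) + 1/(97349 + M(39))) = 1/(-316/63 + 1/(97349 + 1)) = 1/(-316/63 + 1/97350) = 1/(-10254179/2044350) = -2044350/10254179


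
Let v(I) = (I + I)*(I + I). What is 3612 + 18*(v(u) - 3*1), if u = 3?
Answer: 4206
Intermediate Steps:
v(I) = 4*I² (v(I) = (2*I)*(2*I) = 4*I²)
3612 + 18*(v(u) - 3*1) = 3612 + 18*(4*3² - 3*1) = 3612 + 18*(4*9 - 3) = 3612 + 18*(36 - 3) = 3612 + 18*33 = 3612 + 594 = 4206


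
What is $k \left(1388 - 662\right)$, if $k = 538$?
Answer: $390588$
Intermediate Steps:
$k \left(1388 - 662\right) = 538 \left(1388 - 662\right) = 538 \cdot 726 = 390588$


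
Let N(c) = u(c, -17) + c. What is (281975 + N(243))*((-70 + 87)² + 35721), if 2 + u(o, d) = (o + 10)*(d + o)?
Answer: 12221577940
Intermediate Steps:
u(o, d) = -2 + (10 + o)*(d + o) (u(o, d) = -2 + (o + 10)*(d + o) = -2 + (10 + o)*(d + o))
N(c) = -172 + c² - 6*c (N(c) = (-2 + c² + 10*(-17) + 10*c - 17*c) + c = (-2 + c² - 170 + 10*c - 17*c) + c = (-172 + c² - 7*c) + c = -172 + c² - 6*c)
(281975 + N(243))*((-70 + 87)² + 35721) = (281975 + (-172 + 243² - 6*243))*((-70 + 87)² + 35721) = (281975 + (-172 + 59049 - 1458))*(17² + 35721) = (281975 + 57419)*(289 + 35721) = 339394*36010 = 12221577940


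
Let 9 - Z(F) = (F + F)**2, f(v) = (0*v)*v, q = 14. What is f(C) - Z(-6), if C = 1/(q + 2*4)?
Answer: 135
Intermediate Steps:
C = 1/22 (C = 1/(14 + 2*4) = 1/(14 + 8) = 1/22 ≈ 0.045455)
f(v) = 0 (f(v) = 0*v = 0)
Z(F) = 9 - 4*F**2 (Z(F) = 9 - (F + F)**2 = 9 - (2*F)**2 = 9 - 4*F**2)
f(C) - Z(-6) = 0 - (9 - 4*(-6)**2) = 0 - (9 - 4*36) = 0 - (9 - 144) = 0 - 1*(-135) = 0 + 135 = 135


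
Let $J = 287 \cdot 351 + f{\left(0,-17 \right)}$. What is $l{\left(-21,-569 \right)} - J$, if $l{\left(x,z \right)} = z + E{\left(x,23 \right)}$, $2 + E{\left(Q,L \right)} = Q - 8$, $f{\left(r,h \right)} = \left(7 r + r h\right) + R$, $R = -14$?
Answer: $-101323$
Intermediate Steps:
$f{\left(r,h \right)} = -14 + 7 r + h r$ ($f{\left(r,h \right)} = \left(7 r + r h\right) - 14 = \left(7 r + h r\right) - 14 = -14 + 7 r + h r$)
$E{\left(Q,L \right)} = -10 + Q$ ($E{\left(Q,L \right)} = -2 + \left(Q - 8\right) = -2 + \left(-8 + Q\right) = -10 + Q$)
$J = 100723$ ($J = 287 \cdot 351 - 14 = 100737 + \left(-14 + 0 + 0\right) = 100737 - 14 = 100723$)
$l{\left(x,z \right)} = -10 + x + z$ ($l{\left(x,z \right)} = z + \left(-10 + x\right) = -10 + x + z$)
$l{\left(-21,-569 \right)} - J = \left(-10 - 21 - 569\right) - 100723 = -600 - 100723 = -101323$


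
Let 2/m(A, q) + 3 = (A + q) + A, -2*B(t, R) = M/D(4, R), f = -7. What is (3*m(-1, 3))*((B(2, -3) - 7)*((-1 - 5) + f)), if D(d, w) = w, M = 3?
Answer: -507/2 ≈ -253.50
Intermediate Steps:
B(t, R) = -3/(2*R)
m(A, q) = 2/(-3 + q + 2*A) (m(A, q) = 2/(-3 + ((A + q) + A)) = 2/(-3 + (q + 2*A)) = 2/(-3 + q + 2*A))
(3*m(-1, 3))*((B(2, -3) - 7)*((-1 - 5) + f)) = (3*(2/(-3 + 3 + 2*(-1))))*((-3/2/(-3) - 7)*((-1 - 5) - 7)) = (3*(2/(-3 + 3 - 2)))*((-3/2*(-⅓) - 7)*(-6 - 7)) = (3*(2/(-2)))*((½ - 7)*(-13)) = (3*(2*(-½)))*(-13/2*(-13)) = (3*(-1))*(169/2) = -3*169/2 = -507/2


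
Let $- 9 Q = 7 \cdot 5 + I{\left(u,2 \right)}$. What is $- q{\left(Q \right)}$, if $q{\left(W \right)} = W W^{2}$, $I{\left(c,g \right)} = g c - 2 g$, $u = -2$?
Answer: $27$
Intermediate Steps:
$I{\left(c,g \right)} = - 2 g + c g$ ($I{\left(c,g \right)} = c g - 2 g = - 2 g + c g$)
$Q = -3$ ($Q = - \frac{7 \cdot 5 + 2 \left(-2 - 2\right)}{9} = - \frac{35 + 2 \left(-4\right)}{9} = - \frac{35 - 8}{9} = \left(- \frac{1}{9}\right) 27 = -3$)
$q{\left(W \right)} = W^{3}$
$- q{\left(Q \right)} = - \left(-3\right)^{3} = \left(-1\right) \left(-27\right) = 27$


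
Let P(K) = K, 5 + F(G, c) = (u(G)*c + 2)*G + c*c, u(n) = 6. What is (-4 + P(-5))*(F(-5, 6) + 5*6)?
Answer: 1161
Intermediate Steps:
F(G, c) = -5 + c² + G*(2 + 6*c) (F(G, c) = -5 + ((6*c + 2)*G + c*c) = -5 + ((2 + 6*c)*G + c²) = -5 + (G*(2 + 6*c) + c²) = -5 + (c² + G*(2 + 6*c)) = -5 + c² + G*(2 + 6*c))
(-4 + P(-5))*(F(-5, 6) + 5*6) = (-4 - 5)*((-5 + 6² + 2*(-5) + 6*(-5)*6) + 5*6) = -9*((-5 + 36 - 10 - 180) + 30) = -9*(-159 + 30) = -9*(-129) = 1161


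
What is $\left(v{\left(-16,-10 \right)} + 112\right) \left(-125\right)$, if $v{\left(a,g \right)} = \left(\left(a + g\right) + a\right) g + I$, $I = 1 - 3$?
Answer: $-66250$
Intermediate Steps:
$I = -2$ ($I = 1 - 3 = -2$)
$v{\left(a,g \right)} = -2 + g \left(g + 2 a\right)$ ($v{\left(a,g \right)} = \left(\left(a + g\right) + a\right) g - 2 = \left(g + 2 a\right) g - 2 = g \left(g + 2 a\right) - 2 = -2 + g \left(g + 2 a\right)$)
$\left(v{\left(-16,-10 \right)} + 112\right) \left(-125\right) = \left(\left(-2 + \left(-10\right)^{2} + 2 \left(-16\right) \left(-10\right)\right) + 112\right) \left(-125\right) = \left(\left(-2 + 100 + 320\right) + 112\right) \left(-125\right) = \left(418 + 112\right) \left(-125\right) = 530 \left(-125\right) = -66250$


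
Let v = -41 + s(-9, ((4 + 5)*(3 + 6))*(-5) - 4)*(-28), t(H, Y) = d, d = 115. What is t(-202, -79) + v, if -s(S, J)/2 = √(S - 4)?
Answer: 74 + 56*I*√13 ≈ 74.0 + 201.91*I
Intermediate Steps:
t(H, Y) = 115
s(S, J) = -2*√(-4 + S) (s(S, J) = -2*√(S - 4) = -2*√(-4 + S))
v = -41 + 56*I*√13 (v = -41 - 2*√(-4 - 9)*(-28) = -41 - 2*I*√13*(-28) = -41 + 56*I*√13 ≈ -41.0 + 201.91*I)
t(-202, -79) + v = 115 + (-41 + 56*I*√13) = 74 + 56*I*√13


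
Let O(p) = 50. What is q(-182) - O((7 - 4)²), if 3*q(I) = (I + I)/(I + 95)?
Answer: -12686/261 ≈ -48.605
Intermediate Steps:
q(I) = 2*I/(3*(95 + I)) (q(I) = ((I + I)/(I + 95))/3 = ((2*I)/(95 + I))/3 = (2*I/(95 + I))/3 = 2*I/(3*(95 + I)))
q(-182) - O((7 - 4)²) = (⅔)*(-182)/(95 - 182) - 1*50 = (⅔)*(-182)/(-87) - 50 = (⅔)*(-182)*(-1/87) - 50 = 364/261 - 50 = -12686/261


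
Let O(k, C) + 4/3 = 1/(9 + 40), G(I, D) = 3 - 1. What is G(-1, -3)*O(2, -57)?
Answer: -386/147 ≈ -2.6259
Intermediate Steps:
G(I, D) = 2
O(k, C) = -193/147 (O(k, C) = -4/3 + 1/(9 + 40) = -4/3 + 1/49 = -193/147)
G(-1, -3)*O(2, -57) = 2*(-193/147) = -386/147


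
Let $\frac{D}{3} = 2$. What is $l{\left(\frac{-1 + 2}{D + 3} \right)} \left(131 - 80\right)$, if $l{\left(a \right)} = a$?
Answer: $\frac{17}{3} \approx 5.6667$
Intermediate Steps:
$D = 6$ ($D = 3 \cdot 2 = 6$)
$l{\left(\frac{-1 + 2}{D + 3} \right)} \left(131 - 80\right) = \frac{-1 + 2}{6 + 3} \left(131 - 80\right) = 1 \cdot \frac{1}{9} \cdot 51 = \frac{1}{9} \cdot 51 = \frac{17}{3}$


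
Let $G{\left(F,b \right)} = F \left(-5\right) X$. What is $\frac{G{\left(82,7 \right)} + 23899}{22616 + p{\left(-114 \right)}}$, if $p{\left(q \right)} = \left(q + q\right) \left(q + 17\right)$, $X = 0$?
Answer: $\frac{23899}{44732} \approx 0.53427$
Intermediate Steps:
$G{\left(F,b \right)} = 0$ ($G{\left(F,b \right)} = F \left(-5\right) 0 = - 5 F 0 = 0$)
$p{\left(q \right)} = 2 q \left(17 + q\right)$
$\frac{G{\left(82,7 \right)} + 23899}{22616 + p{\left(-114 \right)}} = \frac{0 + 23899}{22616 + 2 \left(-114\right) \left(17 - 114\right)} = \frac{23899}{22616 + 2 \left(-114\right) \left(-97\right)} = \frac{23899}{22616 + 22116} = \frac{23899}{44732}$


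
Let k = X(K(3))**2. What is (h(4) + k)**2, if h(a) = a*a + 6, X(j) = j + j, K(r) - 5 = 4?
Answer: 119716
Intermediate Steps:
K(r) = 9 (K(r) = 5 + 4 = 9)
X(j) = 2*j
h(a) = 6 + a**2 (h(a) = a**2 + 6 = 6 + a**2)
k = 324 (k = (2*9)**2 = 18**2 = 324)
(h(4) + k)**2 = ((6 + 4**2) + 324)**2 = ((6 + 16) + 324)**2 = (22 + 324)**2 = 346**2 = 119716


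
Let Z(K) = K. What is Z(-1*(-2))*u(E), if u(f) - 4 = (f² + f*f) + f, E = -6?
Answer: 140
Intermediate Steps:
u(f) = 4 + f + 2*f² (u(f) = 4 + ((f² + f*f) + f) = 4 + ((f² + f²) + f) = 4 + (2*f² + f) = 4 + (f + 2*f²) = 4 + f + 2*f²)
Z(-1*(-2))*u(E) = (-1*(-2))*(4 - 6 + 2*(-6)²) = 2*(4 - 6 + 2*36) = 2*(4 - 6 + 72) = 2*70 = 140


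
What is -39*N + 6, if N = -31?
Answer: 1215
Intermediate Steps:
-39*N + 6 = -39*(-31) + 6 = 1209 + 6 = 1215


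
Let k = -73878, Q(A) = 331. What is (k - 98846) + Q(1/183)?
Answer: -172393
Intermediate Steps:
(k - 98846) + Q(1/183) = (-73878 - 98846) + 331 = -172724 + 331 = -172393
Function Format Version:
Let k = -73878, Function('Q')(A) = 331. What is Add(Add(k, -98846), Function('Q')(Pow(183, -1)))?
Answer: -172393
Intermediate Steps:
Add(Add(k, -98846), Function('Q')(Pow(183, -1))) = Add(Add(-73878, -98846), 331) = Add(-172724, 331) = -172393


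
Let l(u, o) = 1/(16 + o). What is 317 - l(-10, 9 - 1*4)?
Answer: 6656/21 ≈ 316.95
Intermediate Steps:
317 - l(-10, 9 - 1*4) = 317 - 1/(16 + (9 - 1*4)) = 317 - 1/(16 + (9 - 4)) = 317 - 1/(16 + 5) = 317 - 1/21 = 6656/21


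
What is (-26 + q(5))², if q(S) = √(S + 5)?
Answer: (26 - √10)² ≈ 521.56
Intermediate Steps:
q(S) = √(5 + S)
(-26 + q(5))² = (-26 + √(5 + 5))² = (-26 + √10)²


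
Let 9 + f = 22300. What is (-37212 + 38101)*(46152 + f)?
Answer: 60845827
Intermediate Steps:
f = 22291 (f = -9 + 22300 = 22291)
(-37212 + 38101)*(46152 + f) = (-37212 + 38101)*(46152 + 22291) = 889*68443 = 60845827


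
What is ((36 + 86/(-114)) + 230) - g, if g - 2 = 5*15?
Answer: 10730/57 ≈ 188.25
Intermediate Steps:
g = 77 (g = 2 + 5*15 = 2 + 75 = 77)
((36 + 86/(-114)) + 230) - g = ((36 + 86/(-114)) + 230) - 1*77 = ((36 + 86*(-1/114)) + 230) - 77 = ((36 - 43/57) + 230) - 77 = (2009/57 + 230) - 77 = 15119/57 - 77 = 10730/57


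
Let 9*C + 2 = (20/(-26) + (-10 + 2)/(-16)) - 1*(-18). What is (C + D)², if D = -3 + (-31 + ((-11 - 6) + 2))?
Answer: 122257249/54756 ≈ 2232.8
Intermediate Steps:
D = -49 (D = -3 + (-31 + (-17 + 2)) = -3 + (-31 - 15) = -3 - 46 = -49)
C = 409/234 (C = -2/9 + ((20/(-26) + (-10 + 2)/(-16)) - 1*(-18))/9 = -2/9 + ((20*(-1/26) - 8*(-1/16)) + 18)/9 = -2/9 + ((-10/13 + ½) + 18)/9 = -2/9 + (-7/26 + 18)/9 = -2/9 + (⅑)*(461/26) = -2/9 + 461/234 = 409/234 ≈ 1.7479)
(C + D)² = (409/234 - 49)² = (-11057/234)² = 122257249/54756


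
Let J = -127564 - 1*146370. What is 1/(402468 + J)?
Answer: 1/128534 ≈ 7.7800e-6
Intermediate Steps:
J = -273934 (J = -127564 - 146370 = -273934)
1/(402468 + J) = 1/(402468 - 273934) = 1/128534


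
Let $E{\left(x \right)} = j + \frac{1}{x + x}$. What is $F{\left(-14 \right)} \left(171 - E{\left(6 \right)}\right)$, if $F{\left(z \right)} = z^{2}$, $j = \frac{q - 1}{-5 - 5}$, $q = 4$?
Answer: $\frac{503377}{15} \approx 33558.0$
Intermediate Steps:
$j = - \frac{3}{10}$ ($j = \frac{4 - 1}{-5 - 5} = \frac{3}{-10} = 3 \left(- \frac{1}{10}\right) = - \frac{3}{10} \approx -0.3$)
$E{\left(x \right)} = - \frac{3}{10} + \frac{1}{2 x}$ ($E{\left(x \right)} = - \frac{3}{10} + \frac{1}{x + x} = - \frac{3}{10} + \frac{1}{2 x}$)
$F{\left(-14 \right)} \left(171 - E{\left(6 \right)}\right) = \left(-14\right)^{2} \left(171 - \frac{5 - 18}{10 \cdot 6}\right) = 196 \left(171 - \frac{1}{10} \cdot \frac{1}{6} \left(5 - 18\right)\right) = 196 \left(171 - \frac{1}{10} \cdot \frac{1}{6} \left(-13\right)\right) = 196 \left(171 - - \frac{13}{60}\right) = 196 \left(171 + \frac{13}{60}\right) = 196 \cdot \frac{10273}{60} = \frac{503377}{15}$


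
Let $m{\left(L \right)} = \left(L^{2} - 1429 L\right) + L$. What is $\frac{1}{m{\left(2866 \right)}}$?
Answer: $\frac{1}{4121308} \approx 2.4264 \cdot 10^{-7}$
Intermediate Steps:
$m{\left(L \right)} = L^{2} - 1428 L$
$\frac{1}{m{\left(2866 \right)}} = \frac{1}{2866 \left(-1428 + 2866\right)} = \frac{1}{2866 \cdot 1438} = \frac{1}{4121308}$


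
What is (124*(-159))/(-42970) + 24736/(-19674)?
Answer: -168753334/211347945 ≈ -0.79846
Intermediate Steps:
(124*(-159))/(-42970) + 24736/(-19674) = -19716*(-1/42970) + 24736*(-1/19674) = 9858/21485 - 12368/9837 = -168753334/211347945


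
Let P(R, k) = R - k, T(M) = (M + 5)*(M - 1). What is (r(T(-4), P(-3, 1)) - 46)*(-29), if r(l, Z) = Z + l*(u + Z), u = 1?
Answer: 1015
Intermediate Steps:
T(M) = (-1 + M)*(5 + M) (T(M) = (5 + M)*(-1 + M) = (-1 + M)*(5 + M))
r(l, Z) = Z + l*(1 + Z)
(r(T(-4), P(-3, 1)) - 46)*(-29) = (((-3 - 1*1) + (-5 + (-4)**2 + 4*(-4)) + (-3 - 1*1)*(-5 + (-4)**2 + 4*(-4))) - 46)*(-29) = (((-3 - 1) + (-5 + 16 - 16) + (-3 - 1)*(-5 + 16 - 16)) - 46)*(-29) = ((-4 - 5 - 4*(-5)) - 46)*(-29) = ((-4 - 5 + 20) - 46)*(-29) = (11 - 46)*(-29) = -35*(-29) = 1015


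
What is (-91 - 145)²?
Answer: 55696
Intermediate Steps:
(-91 - 145)² = (-236)² = 55696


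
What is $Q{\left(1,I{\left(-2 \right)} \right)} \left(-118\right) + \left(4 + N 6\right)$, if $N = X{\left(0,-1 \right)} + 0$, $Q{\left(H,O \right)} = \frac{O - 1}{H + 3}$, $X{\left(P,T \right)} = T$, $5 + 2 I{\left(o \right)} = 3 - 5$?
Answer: $\frac{523}{4} \approx 130.75$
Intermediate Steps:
$I{\left(o \right)} = - \frac{7}{2}$ ($I{\left(o \right)} = - \frac{5}{2} + \frac{3 - 5}{2} = - \frac{5}{2} + \frac{1}{2} \left(-2\right) = - \frac{5}{2} - 1 = - \frac{7}{2}$)
$Q{\left(H,O \right)} = \frac{-1 + O}{3 + H}$
$N = -1$ ($N = -1 + 0 = -1$)
$Q{\left(1,I{\left(-2 \right)} \right)} \left(-118\right) + \left(4 + N 6\right) = \frac{-1 - \frac{7}{2}}{3 + 1} \left(-118\right) + \left(4 - 6\right) = \frac{1}{4} \left(- \frac{9}{2}\right) \left(-118\right) + \left(4 - 6\right) = \frac{1}{4} \left(- \frac{9}{2}\right) \left(-118\right) - 2 = \left(- \frac{9}{8}\right) \left(-118\right) - 2 = \frac{531}{4} - 2 = \frac{523}{4}$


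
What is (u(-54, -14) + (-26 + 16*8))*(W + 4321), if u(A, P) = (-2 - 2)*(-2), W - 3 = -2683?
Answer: 180510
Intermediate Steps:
W = -2680 (W = 3 - 2683 = -2680)
u(A, P) = 8 (u(A, P) = -4*(-2) = 8)
(u(-54, -14) + (-26 + 16*8))*(W + 4321) = (8 + (-26 + 16*8))*(-2680 + 4321) = (8 + (-26 + 128))*1641 = (8 + 102)*1641 = 110*1641 = 180510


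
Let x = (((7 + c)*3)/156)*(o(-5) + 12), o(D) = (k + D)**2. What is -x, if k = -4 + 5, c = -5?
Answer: -14/13 ≈ -1.0769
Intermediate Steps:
k = 1
o(D) = (1 + D)**2
x = 14/13 (x = (((7 - 5)*3)/156)*((1 - 5)**2 + 12) = ((2*3)*(1/156))*((-4)**2 + 12) = (6*(1/156))*(16 + 12) = (1/26)*28 = 14/13 ≈ 1.0769)
-x = -1*14/13 = -14/13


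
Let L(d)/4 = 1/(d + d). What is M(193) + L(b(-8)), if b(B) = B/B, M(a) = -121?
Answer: -119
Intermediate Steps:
b(B) = 1
L(d) = 2/d (L(d) = 4/(d + d) = 4/((2*d)) = 4*(1/(2*d)) = 2/d)
M(193) + L(b(-8)) = -121 + 2/1 = -121 + 2*1 = -121 + 2 = -119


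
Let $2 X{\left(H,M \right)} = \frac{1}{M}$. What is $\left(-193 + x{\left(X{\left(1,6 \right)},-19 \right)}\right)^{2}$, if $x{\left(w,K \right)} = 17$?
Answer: $30976$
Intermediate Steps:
$X{\left(H,M \right)} = \frac{1}{2 M}$
$\left(-193 + x{\left(X{\left(1,6 \right)},-19 \right)}\right)^{2} = \left(-193 + 17\right)^{2} = \left(-176\right)^{2} = 30976$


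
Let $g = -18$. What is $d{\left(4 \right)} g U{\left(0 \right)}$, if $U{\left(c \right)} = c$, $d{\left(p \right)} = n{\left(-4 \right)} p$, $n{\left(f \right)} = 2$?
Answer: $0$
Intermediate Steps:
$d{\left(p \right)} = 2 p$
$d{\left(4 \right)} g U{\left(0 \right)} = 2 \cdot 4 \left(-18\right) 0 = 8 \left(-18\right) 0 = \left(-144\right) 0 = 0$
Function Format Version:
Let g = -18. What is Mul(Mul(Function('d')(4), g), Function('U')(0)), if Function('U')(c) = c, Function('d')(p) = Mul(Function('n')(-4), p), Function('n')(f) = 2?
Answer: 0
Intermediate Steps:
Function('d')(p) = Mul(2, p)
Mul(Mul(Function('d')(4), g), Function('U')(0)) = Mul(Mul(Mul(2, 4), -18), 0) = Mul(Mul(8, -18), 0) = Mul(-144, 0) = 0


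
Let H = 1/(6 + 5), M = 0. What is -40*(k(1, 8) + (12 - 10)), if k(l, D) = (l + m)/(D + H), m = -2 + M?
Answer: -6680/89 ≈ -75.056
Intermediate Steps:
H = 1/11 ≈ 0.090909
m = -2 (m = -2 + 0 = -2)
k(l, D) = (-2 + l)/(1/11 + D) (k(l, D) = (l - 2)/(D + 1/11) = (-2 + l)/(1/11 + D))
-40*(k(1, 8) + (12 - 10)) = -40*(11*(-2 + 1)/(1 + 11*8) + (12 - 10)) = -40*(11*(-1)/(1 + 88) + 2) = -40*(11*(-1)/89 + 2) = -40*(11*(1/89)*(-1) + 2) = -40*(-11/89 + 2) = -40*167/89 = -6680/89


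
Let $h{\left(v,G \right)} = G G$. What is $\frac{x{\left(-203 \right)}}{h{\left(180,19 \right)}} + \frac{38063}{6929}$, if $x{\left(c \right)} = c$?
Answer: $\frac{12334156}{2501369} \approx 4.931$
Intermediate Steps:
$h{\left(v,G \right)} = G^{2}$
$\frac{x{\left(-203 \right)}}{h{\left(180,19 \right)}} + \frac{38063}{6929} = - \frac{203}{19^{2}} + \frac{38063}{6929} = - \frac{203}{361} + 38063 \cdot \frac{1}{6929} = \left(-203\right) \frac{1}{361} + \frac{38063}{6929} = - \frac{203}{361} + \frac{38063}{6929} = \frac{12334156}{2501369}$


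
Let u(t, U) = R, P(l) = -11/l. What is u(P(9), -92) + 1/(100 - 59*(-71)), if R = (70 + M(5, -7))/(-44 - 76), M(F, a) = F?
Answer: -21437/34312 ≈ -0.62477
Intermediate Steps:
R = -5/8 (R = (70 + 5)/(-44 - 76) = 75/(-120) = 75*(-1/120) = -5/8 ≈ -0.62500)
u(t, U) = -5/8
u(P(9), -92) + 1/(100 - 59*(-71)) = -5/8 + 1/(100 - 59*(-71)) = -5/8 + 1/(100 + 4189) = -5/8 + 1/4289 = -21437/34312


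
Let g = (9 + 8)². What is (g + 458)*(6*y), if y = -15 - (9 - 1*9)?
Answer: -67230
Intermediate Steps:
y = -15 (y = -15 - (9 - 9) = -15 - 1*0 = -15 + 0 = -15)
g = 289 (g = 17² = 289)
(g + 458)*(6*y) = (289 + 458)*(6*(-15)) = 747*(-90) = -67230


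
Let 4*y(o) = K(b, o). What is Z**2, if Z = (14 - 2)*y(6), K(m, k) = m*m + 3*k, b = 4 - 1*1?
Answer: 6561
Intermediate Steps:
b = 3 (b = 4 - 1 = 3)
K(m, k) = m**2 + 3*k
y(o) = 9/4 + 3*o/4 (y(o) = (3**2 + 3*o)/4 = (9 + 3*o)/4 = 9/4 + 3*o/4)
Z = 81 (Z = (14 - 2)*(9/4 + (3/4)*6) = 12*(9/4 + 9/2) = 12*(27/4) = 81)
Z**2 = 81**2 = 6561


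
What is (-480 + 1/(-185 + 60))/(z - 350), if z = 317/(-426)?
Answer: 25560426/18677125 ≈ 1.3685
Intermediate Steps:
z = -317/426 (z = 317*(-1/426) = -317/426 ≈ -0.74413)
(-480 + 1/(-185 + 60))/(z - 350) = (-480 + 1/(-185 + 60))/(-317/426 - 350) = (-480 + 1/(-125))/(-149417/426) = (-480 - 1/125)*(-426/149417) = -60001/125*(-426/149417) = 25560426/18677125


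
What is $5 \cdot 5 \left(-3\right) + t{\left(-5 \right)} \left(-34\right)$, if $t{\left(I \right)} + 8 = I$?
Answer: $367$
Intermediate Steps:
$t{\left(I \right)} = -8 + I$
$5 \cdot 5 \left(-3\right) + t{\left(-5 \right)} \left(-34\right) = 5 \cdot 5 \left(-3\right) + \left(-8 - 5\right) \left(-34\right) = 25 \left(-3\right) - -442 = -75 + 442 = 367$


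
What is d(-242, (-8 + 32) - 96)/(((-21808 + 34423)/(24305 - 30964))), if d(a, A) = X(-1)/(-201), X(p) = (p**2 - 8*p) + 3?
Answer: 26636/845205 ≈ 0.031514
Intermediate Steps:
X(p) = 3 + p**2 - 8*p
d(a, A) = -4/67 (d(a, A) = (3 + (-1)**2 - 8*(-1))/(-201) = (3 + 1 + 8)*(-1/201) = 12*(-1/201) = -4/67)
d(-242, (-8 + 32) - 96)/(((-21808 + 34423)/(24305 - 30964))) = -4*(24305 - 30964)/(-21808 + 34423)/67 = -4/(67*(12615/(-6659))) = -4/(67*(12615*(-1/6659))) = -4/(67*(-12615/6659)) = -4/67*(-6659/12615) = 26636/845205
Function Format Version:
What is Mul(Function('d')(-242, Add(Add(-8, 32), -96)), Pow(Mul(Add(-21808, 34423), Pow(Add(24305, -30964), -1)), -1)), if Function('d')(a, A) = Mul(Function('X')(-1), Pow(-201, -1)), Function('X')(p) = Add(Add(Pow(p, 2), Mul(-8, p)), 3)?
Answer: Rational(26636, 845205) ≈ 0.031514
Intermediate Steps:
Function('X')(p) = Add(3, Pow(p, 2), Mul(-8, p))
Function('d')(a, A) = Rational(-4, 67) (Function('d')(a, A) = Mul(Add(3, Pow(-1, 2), Mul(-8, -1)), Pow(-201, -1)) = Mul(Add(3, 1, 8), Rational(-1, 201)) = Mul(12, Rational(-1, 201)) = Rational(-4, 67))
Mul(Function('d')(-242, Add(Add(-8, 32), -96)), Pow(Mul(Add(-21808, 34423), Pow(Add(24305, -30964), -1)), -1)) = Mul(Rational(-4, 67), Pow(Mul(Add(-21808, 34423), Pow(Add(24305, -30964), -1)), -1)) = Mul(Rational(-4, 67), Pow(Mul(12615, Pow(-6659, -1)), -1)) = Mul(Rational(-4, 67), Pow(Mul(12615, Rational(-1, 6659)), -1)) = Mul(Rational(-4, 67), Pow(Rational(-12615, 6659), -1)) = Mul(Rational(-4, 67), Rational(-6659, 12615)) = Rational(26636, 845205)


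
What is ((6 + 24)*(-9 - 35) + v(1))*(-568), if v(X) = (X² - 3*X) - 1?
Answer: 751464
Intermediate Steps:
v(X) = -1 + X² - 3*X
((6 + 24)*(-9 - 35) + v(1))*(-568) = ((6 + 24)*(-9 - 35) + (-1 + 1² - 3*1))*(-568) = (30*(-44) + (-1 + 1 - 3))*(-568) = (-1320 - 3)*(-568) = -1323*(-568) = 751464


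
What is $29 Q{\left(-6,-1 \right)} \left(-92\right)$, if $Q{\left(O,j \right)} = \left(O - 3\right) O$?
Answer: $-144072$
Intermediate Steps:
$Q{\left(O,j \right)} = O \left(-3 + O\right)$ ($Q{\left(O,j \right)} = \left(-3 + O\right) O = O \left(-3 + O\right)$)
$29 Q{\left(-6,-1 \right)} \left(-92\right) = 29 \left(- 6 \left(-3 - 6\right)\right) \left(-92\right) = 29 \left(\left(-6\right) \left(-9\right)\right) \left(-92\right) = 29 \cdot 54 \left(-92\right) = 1566 \left(-92\right) = -144072$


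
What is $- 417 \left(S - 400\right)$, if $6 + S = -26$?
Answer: $180144$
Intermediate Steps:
$S = -32$ ($S = -6 - 26 = -32$)
$- 417 \left(S - 400\right) = - 417 \left(-32 - 400\right) = \left(-417\right) \left(-432\right) = 180144$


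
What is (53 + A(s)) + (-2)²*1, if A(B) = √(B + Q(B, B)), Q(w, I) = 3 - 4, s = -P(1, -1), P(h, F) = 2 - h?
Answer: 57 + I*√2 ≈ 57.0 + 1.4142*I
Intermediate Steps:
s = -1 (s = -(2 - 1*1) = -(2 - 1) = -1*1 = -1)
Q(w, I) = -1
A(B) = √(-1 + B) (A(B) = √(B - 1) = √(-1 + B))
(53 + A(s)) + (-2)²*1 = (53 + √(-1 - 1)) + (-2)²*1 = (53 + √(-2)) + 4*1 = (53 + I*√2) + 4 = 57 + I*√2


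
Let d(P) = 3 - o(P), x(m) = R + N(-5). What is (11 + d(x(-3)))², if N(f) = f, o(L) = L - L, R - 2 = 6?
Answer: 196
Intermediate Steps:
R = 8 (R = 2 + 6 = 8)
o(L) = 0
x(m) = 3 (x(m) = 8 - 5 = 3)
d(P) = 3 (d(P) = 3 - 1*0 = 3 + 0 = 3)
(11 + d(x(-3)))² = (11 + 3)² = 14² = 196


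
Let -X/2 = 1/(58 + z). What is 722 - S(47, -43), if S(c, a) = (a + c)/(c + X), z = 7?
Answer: 2204006/3053 ≈ 721.92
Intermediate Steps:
X = -2/65 (X = -2/(58 + 7) = -2/65 ≈ -0.030769)
S(c, a) = (a + c)/(-2/65 + c) (S(c, a) = (a + c)/(c - 2/65) = (a + c)/(-2/65 + c))
722 - S(47, -43) = 722 - 65*(-43 + 47)/(-2 + 65*47) = 722 - 65*4/(-2 + 3055) = 722 - 65*4/3053 = 722 - 1*260/3053 = 722 - 260/3053 = 2204006/3053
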